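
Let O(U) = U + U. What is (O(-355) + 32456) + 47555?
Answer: 79301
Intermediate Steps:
O(U) = 2*U
(O(-355) + 32456) + 47555 = (2*(-355) + 32456) + 47555 = (-710 + 32456) + 47555 = 31746 + 47555 = 79301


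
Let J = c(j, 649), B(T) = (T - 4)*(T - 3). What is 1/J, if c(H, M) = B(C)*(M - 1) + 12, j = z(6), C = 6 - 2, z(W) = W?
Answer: 1/12 ≈ 0.083333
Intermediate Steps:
C = 4
j = 6
B(T) = (-4 + T)*(-3 + T)
c(H, M) = 12 (c(H, M) = (12 + 4**2 - 7*4)*(M - 1) + 12 = (12 + 16 - 28)*(-1 + M) + 12 = 0*(-1 + M) + 12 = 0 + 12 = 12)
J = 12
1/J = 1/12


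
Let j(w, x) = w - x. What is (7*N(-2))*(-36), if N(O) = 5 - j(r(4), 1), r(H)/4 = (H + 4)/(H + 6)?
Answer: -3528/5 ≈ -705.60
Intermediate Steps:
r(H) = 4*(4 + H)/(6 + H) (r(H) = 4*((H + 4)/(H + 6)) = 4*((4 + H)/(6 + H)) = 4*(4 + H)/(6 + H))
N(O) = 14/5 (N(O) = 5 - (4*(4 + 4)/(6 + 4) - 1*1) = 5 - (4*8/10 - 1) = 5 - (4*(⅒)*8 - 1) = 5 - (16/5 - 1) = 5 - 1*11/5 = 5 - 11/5 = 14/5)
(7*N(-2))*(-36) = (7*(14/5))*(-36) = (98/5)*(-36) = -3528/5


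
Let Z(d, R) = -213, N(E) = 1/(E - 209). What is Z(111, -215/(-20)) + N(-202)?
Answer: -87544/411 ≈ -213.00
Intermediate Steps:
N(E) = 1/(-209 + E)
Z(111, -215/(-20)) + N(-202) = -213 + 1/(-209 - 202) = -213 + 1/(-411) = -213 - 1/411 = -87544/411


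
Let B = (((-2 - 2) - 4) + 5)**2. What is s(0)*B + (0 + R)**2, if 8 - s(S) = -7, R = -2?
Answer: 139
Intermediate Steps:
s(S) = 15 (s(S) = 8 - 1*(-7) = 8 + 7 = 15)
B = 9 (B = ((-4 - 4) + 5)**2 = (-8 + 5)**2 = (-3)**2 = 9)
s(0)*B + (0 + R)**2 = 15*9 + (0 - 2)**2 = 135 + (-2)**2 = 135 + 4 = 139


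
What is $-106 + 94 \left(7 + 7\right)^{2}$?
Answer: $18318$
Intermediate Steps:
$-106 + 94 \left(7 + 7\right)^{2} = -106 + 94 \cdot 14^{2} = -106 + 94 \cdot 196 = -106 + 18424 = 18318$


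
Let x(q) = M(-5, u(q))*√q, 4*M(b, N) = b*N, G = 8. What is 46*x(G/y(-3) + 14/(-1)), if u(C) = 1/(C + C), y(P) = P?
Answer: 23*I*√6/8 ≈ 7.0423*I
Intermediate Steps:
u(C) = 1/(2*C)
M(b, N) = N*b/4 (M(b, N) = (b*N)/4 = (N*b)/4 = N*b/4)
x(q) = -5/(8*√q) (x(q) = ((¼)*(1/(2*q))*(-5))*√q = (-5/(8*q))*√q = -5/(8*√q))
46*x(G/y(-3) + 14/(-1)) = 46*(-5/(8*√(8/(-3) + 14/(-1)))) = 46*(-5/(8*√(8*(-⅓) + 14*(-1)))) = 46*(-5/(8*√(-8/3 - 14))) = 46*(-(-1)*I*√6/16) = 46*(I*√6/16) = 23*I*√6/8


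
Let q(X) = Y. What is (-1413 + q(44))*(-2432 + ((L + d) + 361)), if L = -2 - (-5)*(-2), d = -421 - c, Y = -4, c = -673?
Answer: 2594527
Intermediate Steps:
q(X) = -4
d = 252 (d = -421 - 1*(-673) = -421 + 673 = 252)
L = -12 (L = -2 - 5*2 = -2 - 10 = -12)
(-1413 + q(44))*(-2432 + ((L + d) + 361)) = (-1413 - 4)*(-2432 + ((-12 + 252) + 361)) = -1417*(-2432 + (240 + 361)) = -1417*(-2432 + 601) = -1417*(-1831) = 2594527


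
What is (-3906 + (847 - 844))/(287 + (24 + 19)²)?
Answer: -1301/712 ≈ -1.8272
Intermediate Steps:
(-3906 + (847 - 844))/(287 + (24 + 19)²) = (-3906 + 3)/(287 + 43²) = -3903/(287 + 1849) = -3903/2136 = -3903*1/2136 = -1301/712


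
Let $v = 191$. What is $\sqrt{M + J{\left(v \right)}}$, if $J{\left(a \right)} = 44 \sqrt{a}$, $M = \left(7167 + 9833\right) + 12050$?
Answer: $\sqrt{29050 + 44 \sqrt{191}} \approx 172.22$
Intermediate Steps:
$M = 29050$ ($M = 17000 + 12050 = 29050$)
$\sqrt{M + J{\left(v \right)}} = \sqrt{29050 + 44 \sqrt{191}}$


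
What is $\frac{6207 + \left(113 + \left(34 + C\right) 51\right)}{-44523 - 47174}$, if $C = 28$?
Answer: $- \frac{9482}{91697} \approx -0.10341$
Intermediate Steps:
$\frac{6207 + \left(113 + \left(34 + C\right) 51\right)}{-44523 - 47174} = \frac{6207 + \left(113 + \left(34 + 28\right) 51\right)}{-44523 - 47174} = \frac{6207 + \left(113 + 62 \cdot 51\right)}{-91697} = \left(6207 + \left(113 + 3162\right)\right) \left(- \frac{1}{91697}\right) = \left(6207 + 3275\right) \left(- \frac{1}{91697}\right) = 9482 \left(- \frac{1}{91697}\right) = - \frac{9482}{91697}$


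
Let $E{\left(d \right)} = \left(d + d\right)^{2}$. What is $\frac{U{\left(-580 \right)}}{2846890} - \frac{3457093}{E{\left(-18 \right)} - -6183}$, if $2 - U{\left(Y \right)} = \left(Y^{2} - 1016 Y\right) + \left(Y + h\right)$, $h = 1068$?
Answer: $- \frac{4924445143142}{10645945155} \approx -462.57$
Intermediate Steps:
$E{\left(d \right)} = 4 d^{2}$ ($E{\left(d \right)} = \left(2 d\right)^{2} = 4 d^{2}$)
$U{\left(Y \right)} = -1066 - Y^{2} + 1015 Y$ ($U{\left(Y \right)} = 2 - \left(\left(Y^{2} - 1016 Y\right) + \left(Y + 1068\right)\right) = 2 - \left(\left(Y^{2} - 1016 Y\right) + \left(1068 + Y\right)\right) = 2 - \left(1068 + Y^{2} - 1015 Y\right) = -1066 - Y^{2} + 1015 Y$)
$\frac{U{\left(-580 \right)}}{2846890} - \frac{3457093}{E{\left(-18 \right)} - -6183} = \frac{-1066 - \left(-580\right)^{2} + 1015 \left(-580\right)}{2846890} - \frac{3457093}{4 \left(-18\right)^{2} - -6183} = \left(-1066 - 336400 - 588700\right) \frac{1}{2846890} - \frac{3457093}{4 \cdot 324 + 6183} = \left(-1066 - 336400 - 588700\right) \frac{1}{2846890} - \frac{3457093}{1296 + 6183} = \left(-926166\right) \frac{1}{2846890} - \frac{3457093}{7479} = - \frac{463083}{1423445} - \frac{3457093}{7479} = - \frac{4924445143142}{10645945155}$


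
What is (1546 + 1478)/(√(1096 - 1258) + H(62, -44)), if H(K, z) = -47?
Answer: -142128/2371 - 27216*I*√2/2371 ≈ -59.944 - 16.233*I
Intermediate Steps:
(1546 + 1478)/(√(1096 - 1258) + H(62, -44)) = (1546 + 1478)/(√(1096 - 1258) - 47) = 3024/(√(-162) - 47) = 3024/(9*I*√2 - 47) = 3024/(-47 + 9*I*√2)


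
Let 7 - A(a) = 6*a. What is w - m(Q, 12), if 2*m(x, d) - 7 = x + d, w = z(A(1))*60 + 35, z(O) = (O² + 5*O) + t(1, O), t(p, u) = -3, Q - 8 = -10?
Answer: 413/2 ≈ 206.50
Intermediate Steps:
Q = -2 (Q = 8 - 10 = -2)
A(a) = 7 - 6*a
z(O) = -3 + O² + 5*O (z(O) = (O² + 5*O) - 3 = -3 + O² + 5*O)
w = 215 (w = (-3 + (7 - 6*1)² + 5*(7 - 6*1))*60 + 35 = (-3 + (7 - 6)² + 5*(7 - 6))*60 + 35 = (-3 + 1² + 5*1)*60 + 35 = (-3 + 1 + 5)*60 + 35 = 3*60 + 35 = 180 + 35 = 215)
m(x, d) = 7/2 + d/2 + x/2 (m(x, d) = 7/2 + (x + d)/2 = 7/2 + (d + x)/2 = 7/2 + (d/2 + x/2) = 7/2 + d/2 + x/2)
w - m(Q, 12) = 215 - (7/2 + (½)*12 + (½)*(-2)) = 215 - (7/2 + 6 - 1) = 215 - 1*17/2 = 215 - 17/2 = 413/2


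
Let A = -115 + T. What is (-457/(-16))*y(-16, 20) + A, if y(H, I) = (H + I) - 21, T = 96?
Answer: -8073/16 ≈ -504.56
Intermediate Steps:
y(H, I) = -21 + H + I
A = -19 (A = -115 + 96 = -19)
(-457/(-16))*y(-16, 20) + A = (-457/(-16))*(-21 - 16 + 20) - 19 = -457*(-1/16)*(-17) - 19 = (457/16)*(-17) - 19 = -7769/16 - 19 = -8073/16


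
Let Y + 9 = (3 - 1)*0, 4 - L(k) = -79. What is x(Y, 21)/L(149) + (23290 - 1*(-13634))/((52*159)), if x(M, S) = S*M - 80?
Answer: 70050/57187 ≈ 1.2249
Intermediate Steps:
L(k) = 83 (L(k) = 4 - 1*(-79) = 4 + 79 = 83)
Y = -9 (Y = -9 + (3 - 1)*0 = -9 + 2*0 = -9 + 0 = -9)
x(M, S) = -80 + M*S (x(M, S) = M*S - 80 = -80 + M*S)
x(Y, 21)/L(149) + (23290 - 1*(-13634))/((52*159)) = (-80 - 9*21)/83 + (23290 - 1*(-13634))/((52*159)) = (-80 - 189)*(1/83) + (23290 + 13634)/8268 = -269*1/83 + 36924*(1/8268) = -269/83 + 3077/689 = 70050/57187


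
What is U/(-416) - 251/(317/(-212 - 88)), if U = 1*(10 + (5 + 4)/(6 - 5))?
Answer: 31318777/131872 ≈ 237.49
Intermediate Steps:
U = 19 (U = 1*(10 + 9/1) = 1*(10 + 9*1) = 1*(10 + 9) = 1*19 = 19)
U/(-416) - 251/(317/(-212 - 88)) = 19/(-416) - 251/(317/(-212 - 88)) = 19*(-1/416) - 251/(317/(-300)) = -19/416 - 251/(317*(-1/300)) = -19/416 - 251/(-317/300) = -19/416 - 251*(-300/317) = -19/416 + 75300/317 = 31318777/131872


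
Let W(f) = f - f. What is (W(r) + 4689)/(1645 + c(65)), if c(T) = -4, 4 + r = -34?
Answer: 1563/547 ≈ 2.8574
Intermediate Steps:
r = -38 (r = -4 - 34 = -38)
W(f) = 0
(W(r) + 4689)/(1645 + c(65)) = (0 + 4689)/(1645 - 4) = 4689/1641 = 4689*(1/1641) = 1563/547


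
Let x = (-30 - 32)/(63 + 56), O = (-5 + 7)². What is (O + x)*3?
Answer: 1242/119 ≈ 10.437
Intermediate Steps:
O = 4 (O = 2² = 4)
x = -62/119 ≈ -0.52101
(O + x)*3 = (4 - 62/119)*3 = (414/119)*3 = 1242/119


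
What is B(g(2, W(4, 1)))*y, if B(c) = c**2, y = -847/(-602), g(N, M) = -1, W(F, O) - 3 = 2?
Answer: 121/86 ≈ 1.4070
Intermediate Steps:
W(F, O) = 5 (W(F, O) = 3 + 2 = 5)
y = 121/86 (y = -847*(-1/602) = 121/86 ≈ 1.4070)
B(g(2, W(4, 1)))*y = (-1)**2*(121/86) = 1*(121/86) = 121/86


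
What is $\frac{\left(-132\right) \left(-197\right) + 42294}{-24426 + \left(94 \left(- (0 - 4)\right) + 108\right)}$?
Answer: $- \frac{34149}{11971} \approx -2.8526$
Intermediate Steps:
$\frac{\left(-132\right) \left(-197\right) + 42294}{-24426 + \left(94 \left(- (0 - 4)\right) + 108\right)} = \frac{26004 + 42294}{-24426 + \left(94 \left(\left(-1\right) \left(-4\right)\right) + 108\right)} = \frac{68298}{-24426 + \left(94 \cdot 4 + 108\right)} = \frac{68298}{-24426 + \left(376 + 108\right)} = \frac{68298}{-24426 + 484} = \frac{68298}{-23942} = 68298 \left(- \frac{1}{23942}\right) = - \frac{34149}{11971}$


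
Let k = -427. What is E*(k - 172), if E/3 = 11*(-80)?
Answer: 1581360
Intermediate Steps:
E = -2640 (E = 3*(11*(-80)) = 3*(-880) = -2640)
E*(k - 172) = -2640*(-427 - 172) = -2640*(-599) = 1581360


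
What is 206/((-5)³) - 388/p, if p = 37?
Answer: -56122/4625 ≈ -12.134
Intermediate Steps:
206/((-5)³) - 388/p = 206/((-5)³) - 388/37 = 206/(-125) - 388*1/37 = 206*(-1/125) - 388/37 = -206/125 - 388/37 = -56122/4625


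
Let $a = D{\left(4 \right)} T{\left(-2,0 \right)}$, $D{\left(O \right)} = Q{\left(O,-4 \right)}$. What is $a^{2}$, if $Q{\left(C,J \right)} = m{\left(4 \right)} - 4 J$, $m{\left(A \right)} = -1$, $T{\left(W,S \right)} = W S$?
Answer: $0$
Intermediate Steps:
$T{\left(W,S \right)} = S W$
$Q{\left(C,J \right)} = -1 - 4 J$
$D{\left(O \right)} = 15$ ($D{\left(O \right)} = -1 - -16 = -1 + 16 = 15$)
$a = 0$ ($a = 15 \cdot 0 \left(-2\right) = 15 \cdot 0 = 0$)
$a^{2} = 0^{2} = 0$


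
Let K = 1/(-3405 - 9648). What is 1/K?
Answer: -13053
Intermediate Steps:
K = -1/13053 (K = 1/(-13053) = -1/13053 ≈ -7.6611e-5)
1/K = 1/(-1/13053) = -13053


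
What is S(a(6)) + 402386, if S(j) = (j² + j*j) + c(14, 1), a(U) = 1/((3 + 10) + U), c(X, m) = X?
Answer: 145266402/361 ≈ 4.0240e+5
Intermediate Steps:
a(U) = 1/(13 + U)
S(j) = 14 + 2*j² (S(j) = (j² + j*j) + 14 = (j² + j²) + 14 = 2*j² + 14 = 14 + 2*j²)
S(a(6)) + 402386 = (14 + 2*(1/(13 + 6))²) + 402386 = (14 + 2*(1/19)²) + 402386 = (14 + 2*(1/361)) + 402386 = (14 + 2/361) + 402386 = 5056/361 + 402386 = 145266402/361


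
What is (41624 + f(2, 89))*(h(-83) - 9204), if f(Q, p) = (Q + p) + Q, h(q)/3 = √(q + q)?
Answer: -383963268 + 125151*I*√166 ≈ -3.8396e+8 + 1.6125e+6*I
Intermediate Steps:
h(q) = 3*√2*√q (h(q) = 3*√(q + q) = 3*√(2*q) = 3*(√2*√q) = 3*√2*√q)
f(Q, p) = p + 2*Q
(41624 + f(2, 89))*(h(-83) - 9204) = (41624 + (89 + 2*2))*(3*√2*√(-83) - 9204) = (41624 + (89 + 4))*(3*√2*(I*√83) - 9204) = (41624 + 93)*(3*I*√166 - 9204) = 41717*(-9204 + 3*I*√166) = -383963268 + 125151*I*√166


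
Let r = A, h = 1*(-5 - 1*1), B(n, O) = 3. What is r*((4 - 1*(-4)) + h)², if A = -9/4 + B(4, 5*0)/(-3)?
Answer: -13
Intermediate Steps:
h = -6 (h = 1*(-5 - 1) = 1*(-6) = -6)
A = -13/4 (A = -9/4 + 3/(-3) = -9*¼ + 3*(-⅓) = -9/4 - 1 = -13/4 ≈ -3.2500)
r = -13/4 ≈ -3.2500
r*((4 - 1*(-4)) + h)² = -13*((4 - 1*(-4)) - 6)²/4 = -13*((4 + 4) - 6)²/4 = -13*(8 - 6)²/4 = -13/4*2² = -13/4*4 = -13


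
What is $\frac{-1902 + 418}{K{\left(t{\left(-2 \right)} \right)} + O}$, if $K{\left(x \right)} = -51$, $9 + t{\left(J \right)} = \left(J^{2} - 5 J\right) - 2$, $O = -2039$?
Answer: $\frac{742}{1045} \approx 0.71005$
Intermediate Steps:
$t{\left(J \right)} = -11 + J^{2} - 5 J$ ($t{\left(J \right)} = -9 - \left(2 - J^{2} + 5 J\right) = -11 + J^{2} - 5 J$)
$\frac{-1902 + 418}{K{\left(t{\left(-2 \right)} \right)} + O} = \frac{-1902 + 418}{-51 - 2039} = - \frac{1484}{-2090} = \left(-1484\right) \left(- \frac{1}{2090}\right) = \frac{742}{1045}$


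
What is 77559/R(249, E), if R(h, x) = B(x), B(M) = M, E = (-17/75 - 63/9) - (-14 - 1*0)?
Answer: 5816925/508 ≈ 11451.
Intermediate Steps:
E = 508/75 (E = (-17*1/75 - 63*1/9) - (-14 + 0) = (-17/75 - 7) - 1*(-14) = -542/75 + 14 = 508/75 ≈ 6.7733)
R(h, x) = x
77559/R(249, E) = 77559/(508/75) = 77559*(75/508) = 5816925/508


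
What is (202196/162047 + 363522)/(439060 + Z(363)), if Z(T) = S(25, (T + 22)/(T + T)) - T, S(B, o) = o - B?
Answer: 3887918214180/4691647456189 ≈ 0.82869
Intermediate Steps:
Z(T) = -25 - T + (22 + T)/(2*T) (Z(T) = ((T + 22)/(T + T) - 1*25) - T = ((22 + T)/((2*T)) - 25) - T = ((22 + T)*(1/(2*T)) - 25) - T = ((22 + T)/(2*T) - 25) - T = (-25 + (22 + T)/(2*T)) - T = -25 - T + (22 + T)/(2*T))
(202196/162047 + 363522)/(439060 + Z(363)) = (202196/162047 + 363522)/(439060 + (-49/2 - 1*363 + 11/363)) = (202196*(1/162047) + 363522)/(439060 + (-49/2 - 363 + 11*(1/363))) = (202196/162047 + 363522)/(439060 + (-49/2 - 363 + 1/33)) = 58907851730/(162047*(439060 - 25573/66)) = 58907851730/(162047*(28952387/66)) = (58907851730/162047)*(66/28952387) = 3887918214180/4691647456189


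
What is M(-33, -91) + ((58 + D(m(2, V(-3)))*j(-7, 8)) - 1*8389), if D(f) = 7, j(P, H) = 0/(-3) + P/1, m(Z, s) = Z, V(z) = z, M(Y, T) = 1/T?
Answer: -762581/91 ≈ -8380.0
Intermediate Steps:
j(P, H) = P (j(P, H) = 0*(-⅓) + P*1 = 0 + P = P)
M(-33, -91) + ((58 + D(m(2, V(-3)))*j(-7, 8)) - 1*8389) = 1/(-91) + ((58 + 7*(-7)) - 1*8389) = -1/91 + ((58 - 49) - 8389) = -1/91 + (9 - 8389) = -1/91 - 8380 = -762581/91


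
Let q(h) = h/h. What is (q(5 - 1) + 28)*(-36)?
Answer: -1044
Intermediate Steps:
q(h) = 1
(q(5 - 1) + 28)*(-36) = (1 + 28)*(-36) = 29*(-36) = -1044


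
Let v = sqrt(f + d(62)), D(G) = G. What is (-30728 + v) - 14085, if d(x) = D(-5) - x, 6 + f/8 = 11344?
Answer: -44813 + sqrt(90637) ≈ -44512.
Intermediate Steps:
f = 90704 (f = -48 + 8*11344 = -48 + 90752 = 90704)
d(x) = -5 - x
v = sqrt(90637) (v = sqrt(90704 + (-5 - 1*62)) = sqrt(90704 + (-5 - 62)) = sqrt(90704 - 67) = sqrt(90637) ≈ 301.06)
(-30728 + v) - 14085 = (-30728 + sqrt(90637)) - 14085 = -44813 + sqrt(90637)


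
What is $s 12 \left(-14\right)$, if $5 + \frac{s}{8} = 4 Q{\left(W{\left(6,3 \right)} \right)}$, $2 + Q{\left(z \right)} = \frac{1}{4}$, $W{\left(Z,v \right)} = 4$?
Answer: $16128$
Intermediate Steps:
$Q{\left(z \right)} = - \frac{7}{4}$ ($Q{\left(z \right)} = -2 + \frac{1}{4} = - \frac{7}{4}$)
$s = -96$ ($s = -40 + 8 \cdot 4 \left(- \frac{7}{4}\right) = -40 + 8 \left(-7\right) = -40 - 56 = -96$)
$s 12 \left(-14\right) = \left(-96\right) 12 \left(-14\right) = \left(-1152\right) \left(-14\right) = 16128$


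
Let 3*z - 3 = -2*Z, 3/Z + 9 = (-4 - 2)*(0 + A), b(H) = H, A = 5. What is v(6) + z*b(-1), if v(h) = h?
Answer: 193/39 ≈ 4.9487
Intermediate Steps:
Z = -1/13 (Z = 3/(-9 + (-4 - 2)*(0 + 5)) = 3/(-9 - 6*5) = 3/(-9 - 30) = 3/(-39) = 3*(-1/39) = -1/13 ≈ -0.076923)
z = 41/39 (z = 1 + (-2*(-1/13))/3 = 1 + (1/3)*(2/13) = 1 + 2/39 = 41/39 ≈ 1.0513)
v(6) + z*b(-1) = 6 + (41/39)*(-1) = 6 - 41/39 = 193/39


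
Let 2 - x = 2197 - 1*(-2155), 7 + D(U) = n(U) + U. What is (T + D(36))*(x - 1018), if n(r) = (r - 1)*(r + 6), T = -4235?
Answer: 14686848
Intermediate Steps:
n(r) = (-1 + r)*(6 + r)
D(U) = -13 + U² + 6*U (D(U) = -7 + ((-6 + U² + 5*U) + U) = -7 + (-6 + U² + 6*U) = -13 + U² + 6*U)
x = -4350 (x = 2 - (2197 - 1*(-2155)) = 2 - (2197 + 2155) = 2 - 1*4352 = 2 - 4352 = -4350)
(T + D(36))*(x - 1018) = (-4235 + (-13 + 36² + 6*36))*(-4350 - 1018) = (-4235 + (-13 + 1296 + 216))*(-5368) = (-4235 + 1499)*(-5368) = -2736*(-5368) = 14686848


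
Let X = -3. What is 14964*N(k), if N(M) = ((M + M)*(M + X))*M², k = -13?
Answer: 1052029056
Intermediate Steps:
N(M) = 2*M³*(-3 + M) (N(M) = ((M + M)*(M - 3))*M² = ((2*M)*(-3 + M))*M² = (2*M*(-3 + M))*M² = 2*M³*(-3 + M))
14964*N(k) = 14964*(2*(-13)³*(-3 - 13)) = 14964*(2*(-2197)*(-16)) = 14964*70304 = 1052029056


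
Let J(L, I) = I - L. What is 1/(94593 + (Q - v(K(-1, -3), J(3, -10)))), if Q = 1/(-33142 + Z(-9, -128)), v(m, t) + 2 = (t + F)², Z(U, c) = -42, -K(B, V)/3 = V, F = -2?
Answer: 33184/3131574079 ≈ 1.0597e-5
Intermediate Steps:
K(B, V) = -3*V
v(m, t) = -2 + (-2 + t)² (v(m, t) = -2 + (t - 2)² = -2 + (-2 + t)²)
Q = -1/33184 (Q = 1/(-33142 - 42) = 1/(-33184) = -1/33184 ≈ -3.0135e-5)
1/(94593 + (Q - v(K(-1, -3), J(3, -10)))) = 1/(94593 + (-1/33184 - (-2 + (-2 + (-10 - 1*3))²))) = 1/(94593 + (-1/33184 - (-2 + (-2 + (-10 - 3))²))) = 1/(94593 + (-1/33184 - (-2 + (-2 - 13)²))) = 1/(94593 + (-1/33184 - (-2 + (-15)²))) = 1/(94593 + (-1/33184 - (-2 + 225))) = 1/(94593 + (-1/33184 - 1*223)) = 1/(94593 + (-1/33184 - 223)) = 1/(94593 - 7400033/33184) = 1/(3131574079/33184) = 33184/3131574079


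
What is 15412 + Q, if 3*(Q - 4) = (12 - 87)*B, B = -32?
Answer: 16216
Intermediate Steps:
Q = 804 (Q = 4 + ((12 - 87)*(-32))/3 = 4 + (-75*(-32))/3 = 4 + (⅓)*2400 = 4 + 800 = 804)
15412 + Q = 15412 + 804 = 16216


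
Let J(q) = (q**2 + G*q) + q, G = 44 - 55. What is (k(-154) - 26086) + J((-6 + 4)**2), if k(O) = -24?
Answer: -26134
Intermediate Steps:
G = -11
J(q) = q**2 - 10*q (J(q) = (q**2 - 11*q) + q = q**2 - 10*q)
(k(-154) - 26086) + J((-6 + 4)**2) = (-24 - 26086) + (-6 + 4)**2*(-10 + (-6 + 4)**2) = -26110 + (-2)**2*(-10 + (-2)**2) = -26110 + 4*(-10 + 4) = -26110 + 4*(-6) = -26110 - 24 = -26134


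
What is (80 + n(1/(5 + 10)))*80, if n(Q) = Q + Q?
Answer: 19232/3 ≈ 6410.7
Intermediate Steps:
n(Q) = 2*Q
(80 + n(1/(5 + 10)))*80 = (80 + 2/(5 + 10))*80 = (80 + 2/15)*80 = (1202/15)*80 = 19232/3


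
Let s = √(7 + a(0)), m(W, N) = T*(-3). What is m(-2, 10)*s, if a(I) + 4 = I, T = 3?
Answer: -9*√3 ≈ -15.588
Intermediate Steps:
m(W, N) = -9 (m(W, N) = 3*(-3) = -9)
a(I) = -4 + I
s = √3 (s = √(7 + (-4 + 0)) = √(7 - 4) = √3 ≈ 1.7320)
m(-2, 10)*s = -9*√3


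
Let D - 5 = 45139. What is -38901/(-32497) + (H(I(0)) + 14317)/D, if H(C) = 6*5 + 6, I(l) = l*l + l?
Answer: 2222576185/1467044568 ≈ 1.5150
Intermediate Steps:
D = 45144 (D = 5 + 45139 = 45144)
I(l) = l + l**2 (I(l) = l**2 + l = l + l**2)
H(C) = 36 (H(C) = 30 + 6 = 36)
-38901/(-32497) + (H(I(0)) + 14317)/D = -38901/(-32497) + (36 + 14317)/45144 = -38901*(-1/32497) + 14353*(1/45144) = 38901/32497 + 14353/45144 = 2222576185/1467044568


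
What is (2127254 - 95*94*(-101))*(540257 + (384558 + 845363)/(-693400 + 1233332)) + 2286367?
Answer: 220906030030185481/134983 ≈ 1.6365e+12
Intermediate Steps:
(2127254 - 95*94*(-101))*(540257 + (384558 + 845363)/(-693400 + 1233332)) + 2286367 = (2127254 - 8930*(-101))*(540257 + 1229921/539932) + 2286367 = (2127254 + 901930)*(540257 + 1229921*(1/539932)) + 2286367 = 3029184*(540257 + 1229921/539932) + 2286367 = 3029184*(291703272445/539932) + 2286367 = 220905721409508720/134983 + 2286367 = 220906030030185481/134983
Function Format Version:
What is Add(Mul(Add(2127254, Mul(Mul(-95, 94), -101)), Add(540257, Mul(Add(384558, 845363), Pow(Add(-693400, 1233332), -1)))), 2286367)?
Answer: Rational(220906030030185481, 134983) ≈ 1.6365e+12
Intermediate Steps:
Add(Mul(Add(2127254, Mul(Mul(-95, 94), -101)), Add(540257, Mul(Add(384558, 845363), Pow(Add(-693400, 1233332), -1)))), 2286367) = Add(Mul(Add(2127254, Mul(-8930, -101)), Add(540257, Mul(1229921, Pow(539932, -1)))), 2286367) = Add(Mul(Add(2127254, 901930), Add(540257, Mul(1229921, Rational(1, 539932)))), 2286367) = Add(Mul(3029184, Add(540257, Rational(1229921, 539932))), 2286367) = Add(Mul(3029184, Rational(291703272445, 539932)), 2286367) = Add(Rational(220905721409508720, 134983), 2286367) = Rational(220906030030185481, 134983)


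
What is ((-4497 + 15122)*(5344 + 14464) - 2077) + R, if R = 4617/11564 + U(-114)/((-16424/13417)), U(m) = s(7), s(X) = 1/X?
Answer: 9992917654390813/47481784 ≈ 2.1046e+8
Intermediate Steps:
U(m) = 1/7
R = 13416181/47481784 (R = 4617/11564 + 1/(7*((-16424/13417))) = 4617*(1/11564) + 1/(7*((-16424*1/13417))) = 4617/11564 + 1/(7*(-16424/13417)) = 4617/11564 + (1/7)*(-13417/16424) = 4617/11564 - 13417/114968 = 13416181/47481784 ≈ 0.28255)
((-4497 + 15122)*(5344 + 14464) - 2077) + R = ((-4497 + 15122)*(5344 + 14464) - 2077) + 13416181/47481784 = (10625*19808 - 2077) + 13416181/47481784 = (210460000 - 2077) + 13416181/47481784 = 210457923 + 13416181/47481784 = 9992917654390813/47481784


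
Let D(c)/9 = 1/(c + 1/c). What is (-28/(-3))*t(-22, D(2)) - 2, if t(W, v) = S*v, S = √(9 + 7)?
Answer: 662/5 ≈ 132.40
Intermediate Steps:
S = 4 (S = √16 = 4)
D(c) = 9/(c + 1/c)
t(W, v) = 4*v
(-28/(-3))*t(-22, D(2)) - 2 = (-28/(-3))*(4*(9*2/(1 + 2²))) - 2 = (-28*(-⅓))*(4*(9*2/(1 + 4))) - 2 = 28*(4*(9*2/5))/3 - 2 = 28*(4*(9*2*(⅕)))/3 - 2 = 28*(4*(18/5))/3 - 2 = (28/3)*(72/5) - 2 = 672/5 - 2 = 662/5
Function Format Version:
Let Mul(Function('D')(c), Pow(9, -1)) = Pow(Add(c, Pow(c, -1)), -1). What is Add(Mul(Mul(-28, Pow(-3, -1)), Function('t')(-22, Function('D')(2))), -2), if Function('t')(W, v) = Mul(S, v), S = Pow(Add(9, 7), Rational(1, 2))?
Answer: Rational(662, 5) ≈ 132.40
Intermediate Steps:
S = 4 (S = Pow(16, Rational(1, 2)) = 4)
Function('D')(c) = Mul(9, Pow(Add(c, Pow(c, -1)), -1))
Function('t')(W, v) = Mul(4, v)
Add(Mul(Mul(-28, Pow(-3, -1)), Function('t')(-22, Function('D')(2))), -2) = Add(Mul(Mul(-28, Pow(-3, -1)), Mul(4, Mul(9, 2, Pow(Add(1, Pow(2, 2)), -1)))), -2) = Add(Mul(Mul(-28, Rational(-1, 3)), Mul(4, Mul(9, 2, Pow(Add(1, 4), -1)))), -2) = Add(Mul(Rational(28, 3), Mul(4, Mul(9, 2, Pow(5, -1)))), -2) = Add(Mul(Rational(28, 3), Mul(4, Mul(9, 2, Rational(1, 5)))), -2) = Add(Mul(Rational(28, 3), Mul(4, Rational(18, 5))), -2) = Add(Mul(Rational(28, 3), Rational(72, 5)), -2) = Add(Rational(672, 5), -2) = Rational(662, 5)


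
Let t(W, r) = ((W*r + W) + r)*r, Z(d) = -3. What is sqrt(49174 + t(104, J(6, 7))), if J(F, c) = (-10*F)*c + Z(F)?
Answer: sqrt(18792727) ≈ 4335.1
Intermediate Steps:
J(F, c) = -3 - 10*F*c (J(F, c) = (-10*F)*c - 3 = -10*F*c - 3 = -3 - 10*F*c)
t(W, r) = r*(W + r + W*r) (t(W, r) = ((W + W*r) + r)*r = (W + r + W*r)*r = r*(W + r + W*r))
sqrt(49174 + t(104, J(6, 7))) = sqrt(49174 + (-3 - 10*6*7)*(104 + (-3 - 10*6*7) + 104*(-3 - 10*6*7))) = sqrt(49174 + (-3 - 420)*(104 + (-3 - 420) + 104*(-3 - 420))) = sqrt(49174 - 423*(104 - 423 + 104*(-423))) = sqrt(49174 - 423*(104 - 423 - 43992)) = sqrt(49174 - 423*(-44311)) = sqrt(49174 + 18743553) = sqrt(18792727)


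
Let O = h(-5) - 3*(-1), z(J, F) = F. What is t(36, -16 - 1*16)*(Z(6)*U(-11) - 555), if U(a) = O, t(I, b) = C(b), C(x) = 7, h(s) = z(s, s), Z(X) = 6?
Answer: -3969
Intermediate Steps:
h(s) = s
t(I, b) = 7
O = -2 (O = -5 - 3*(-1) = -5 + 3 = -2)
U(a) = -2
t(36, -16 - 1*16)*(Z(6)*U(-11) - 555) = 7*(6*(-2) - 555) = 7*(-12 - 555) = 7*(-567) = -3969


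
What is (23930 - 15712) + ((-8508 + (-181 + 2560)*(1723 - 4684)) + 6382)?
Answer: -7038127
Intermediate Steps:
(23930 - 15712) + ((-8508 + (-181 + 2560)*(1723 - 4684)) + 6382) = 8218 + ((-8508 + 2379*(-2961)) + 6382) = 8218 + ((-8508 - 7044219) + 6382) = 8218 + (-7052727 + 6382) = 8218 - 7046345 = -7038127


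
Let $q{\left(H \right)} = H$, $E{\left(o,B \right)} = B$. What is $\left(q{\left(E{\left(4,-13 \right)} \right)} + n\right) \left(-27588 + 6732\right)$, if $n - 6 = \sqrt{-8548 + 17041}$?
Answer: $145992 - 20856 \sqrt{8493} \approx -1.776 \cdot 10^{6}$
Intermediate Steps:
$n = 6 + \sqrt{8493}$ ($n = 6 + \sqrt{-8548 + 17041} = 6 + \sqrt{8493} \approx 98.157$)
$\left(q{\left(E{\left(4,-13 \right)} \right)} + n\right) \left(-27588 + 6732\right) = \left(-13 + \left(6 + \sqrt{8493}\right)\right) \left(-27588 + 6732\right) = \left(-7 + \sqrt{8493}\right) \left(-20856\right) = 145992 - 20856 \sqrt{8493}$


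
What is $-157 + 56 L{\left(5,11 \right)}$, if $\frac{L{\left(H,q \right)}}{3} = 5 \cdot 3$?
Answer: $2363$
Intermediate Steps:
$L{\left(H,q \right)} = 45$ ($L{\left(H,q \right)} = 3 \cdot 5 \cdot 3 = 3 \cdot 15 = 45$)
$-157 + 56 L{\left(5,11 \right)} = -157 + 56 \cdot 45 = -157 + 2520 = 2363$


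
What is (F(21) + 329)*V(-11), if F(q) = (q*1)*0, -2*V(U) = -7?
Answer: 2303/2 ≈ 1151.5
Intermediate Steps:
V(U) = 7/2 (V(U) = -½*(-7) = 7/2)
F(q) = 0 (F(q) = q*0 = 0)
(F(21) + 329)*V(-11) = (0 + 329)*(7/2) = 329*(7/2) = 2303/2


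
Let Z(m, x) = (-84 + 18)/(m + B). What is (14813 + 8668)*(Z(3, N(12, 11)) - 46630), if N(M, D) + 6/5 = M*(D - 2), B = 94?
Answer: -106208695656/97 ≈ -1.0949e+9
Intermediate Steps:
N(M, D) = -6/5 + M*(-2 + D) (N(M, D) = -6/5 + M*(D - 2) = -6/5 + M*(-2 + D))
Z(m, x) = -66/(94 + m) (Z(m, x) = (-84 + 18)/(m + 94) = -66/(94 + m))
(14813 + 8668)*(Z(3, N(12, 11)) - 46630) = (14813 + 8668)*(-66/(94 + 3) - 46630) = 23481*(-66/97 - 46630) = 23481*(-4523176/97) = -106208695656/97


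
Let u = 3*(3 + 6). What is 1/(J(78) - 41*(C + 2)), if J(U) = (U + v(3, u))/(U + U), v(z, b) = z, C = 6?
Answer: -52/17029 ≈ -0.0030536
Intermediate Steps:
u = 27 (u = 3*9 = 27)
J(U) = (3 + U)/(2*U) (J(U) = (U + 3)/(U + U) = (3 + U)/((2*U)) = (3 + U)*(1/(2*U)) = (3 + U)/(2*U))
1/(J(78) - 41*(C + 2)) = 1/((½)*(3 + 78)/78 - 41*(6 + 2)) = 1/((½)*(1/78)*81 - 41*8) = 1/(27/52 - 328) = 1/(-17029/52) = -52/17029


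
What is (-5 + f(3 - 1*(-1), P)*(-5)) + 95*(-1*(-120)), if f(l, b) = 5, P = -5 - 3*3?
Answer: 11370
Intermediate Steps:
P = -14 (P = -5 - 9 = -14)
(-5 + f(3 - 1*(-1), P)*(-5)) + 95*(-1*(-120)) = (-5 + 5*(-5)) + 95*(-1*(-120)) = (-5 - 25) + 95*120 = -30 + 11400 = 11370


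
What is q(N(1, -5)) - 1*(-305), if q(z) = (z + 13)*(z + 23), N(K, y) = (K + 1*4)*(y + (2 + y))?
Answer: 764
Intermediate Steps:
N(K, y) = (2 + 2*y)*(4 + K) (N(K, y) = (K + 4)*(2 + 2*y) = (4 + K)*(2 + 2*y) = (2 + 2*y)*(4 + K))
q(z) = (13 + z)*(23 + z)
q(N(1, -5)) - 1*(-305) = (299 + (8 + 2*1 + 8*(-5) + 2*1*(-5))² + 36*(8 + 2*1 + 8*(-5) + 2*1*(-5))) - 1*(-305) = (299 + (8 + 2 - 40 - 10)² + 36*(8 + 2 - 40 - 10)) + 305 = (299 + (-40)² + 36*(-40)) + 305 = (299 + 1600 - 1440) + 305 = 459 + 305 = 764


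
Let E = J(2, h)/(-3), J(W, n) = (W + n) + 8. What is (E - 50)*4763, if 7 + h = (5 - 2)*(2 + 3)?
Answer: -266728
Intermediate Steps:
h = 8 (h = -7 + (5 - 2)*(2 + 3) = -7 + 3*5 = -7 + 15 = 8)
J(W, n) = 8 + W + n
E = -6 (E = (8 + 2 + 8)/(-3) = 18*(-⅓) = -6)
(E - 50)*4763 = (-6 - 50)*4763 = -56*4763 = -266728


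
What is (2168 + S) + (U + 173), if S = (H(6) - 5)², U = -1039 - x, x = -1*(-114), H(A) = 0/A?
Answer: 1213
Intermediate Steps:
H(A) = 0
x = 114
U = -1153 (U = -1039 - 1*114 = -1039 - 114 = -1153)
S = 25 (S = (0 - 5)² = (-5)² = 25)
(2168 + S) + (U + 173) = (2168 + 25) + (-1153 + 173) = 2193 - 980 = 1213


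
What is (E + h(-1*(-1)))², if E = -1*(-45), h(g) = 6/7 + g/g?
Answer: 107584/49 ≈ 2195.6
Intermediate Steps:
h(g) = 13/7 (h(g) = 6*(⅐) + 1 = 6/7 + 1 = 13/7)
E = 45
(E + h(-1*(-1)))² = (45 + 13/7)² = (328/7)² = 107584/49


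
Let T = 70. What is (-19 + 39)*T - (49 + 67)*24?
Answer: -1384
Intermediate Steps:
(-19 + 39)*T - (49 + 67)*24 = (-19 + 39)*70 - (49 + 67)*24 = 20*70 - 116*24 = 1400 - 1*2784 = 1400 - 2784 = -1384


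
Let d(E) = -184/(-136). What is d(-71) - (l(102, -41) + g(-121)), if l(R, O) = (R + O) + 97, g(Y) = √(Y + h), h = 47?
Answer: -2663/17 - I*√74 ≈ -156.65 - 8.6023*I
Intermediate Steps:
d(E) = 23/17 (d(E) = -184*(-1/136) = 23/17)
g(Y) = √(47 + Y) (g(Y) = √(Y + 47) = √(47 + Y))
l(R, O) = 97 + O + R (l(R, O) = (O + R) + 97 = 97 + O + R)
d(-71) - (l(102, -41) + g(-121)) = 23/17 - ((97 - 41 + 102) + √(47 - 121)) = 23/17 - (158 + √(-74)) = 23/17 - (158 + I*√74) = 23/17 + (-158 - I*√74) = -2663/17 - I*√74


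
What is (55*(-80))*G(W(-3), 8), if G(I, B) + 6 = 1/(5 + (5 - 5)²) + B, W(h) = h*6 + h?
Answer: -9680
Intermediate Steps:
W(h) = 7*h (W(h) = 6*h + h = 7*h)
G(I, B) = -29/5 + B (G(I, B) = -6 + (1/(5 + (5 - 5)²) + B) = -6 + (1/(5 + 0²) + B) = -6 + (1/(5 + 0) + B) = -6 + (1/5 + B) = -6 + (⅕ + B) = -29/5 + B)
(55*(-80))*G(W(-3), 8) = (55*(-80))*(-29/5 + 8) = -4400*11/5 = -9680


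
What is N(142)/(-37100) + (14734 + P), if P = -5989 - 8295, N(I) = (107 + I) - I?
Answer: 16694893/37100 ≈ 450.00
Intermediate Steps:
N(I) = 107
P = -14284
N(142)/(-37100) + (14734 + P) = 107/(-37100) + (14734 - 14284) = 107*(-1/37100) + 450 = -107/37100 + 450 = 16694893/37100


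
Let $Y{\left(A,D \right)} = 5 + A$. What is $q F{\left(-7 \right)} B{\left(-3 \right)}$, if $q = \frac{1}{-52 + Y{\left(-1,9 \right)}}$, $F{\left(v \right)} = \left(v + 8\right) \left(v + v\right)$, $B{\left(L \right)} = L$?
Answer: $- \frac{7}{8} \approx -0.875$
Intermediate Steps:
$F{\left(v \right)} = 2 v \left(8 + v\right)$ ($F{\left(v \right)} = \left(8 + v\right) 2 v = 2 v \left(8 + v\right)$)
$q = - \frac{1}{48}$ ($q = \frac{1}{-52 + \left(5 - 1\right)} = \frac{1}{-52 + 4} = \frac{1}{-48} = - \frac{1}{48} \approx -0.020833$)
$q F{\left(-7 \right)} B{\left(-3 \right)} = - \frac{2 \left(-7\right) \left(8 - 7\right)}{48} \left(-3\right) = - \frac{2 \left(-7\right) 1}{48} \left(-3\right) = \left(- \frac{1}{48}\right) \left(-14\right) \left(-3\right) = \frac{7}{24} \left(-3\right) = - \frac{7}{8}$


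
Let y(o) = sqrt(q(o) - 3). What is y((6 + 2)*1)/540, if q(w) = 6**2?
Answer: sqrt(33)/540 ≈ 0.010638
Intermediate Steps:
q(w) = 36
y(o) = sqrt(33) (y(o) = sqrt(36 - 3) = sqrt(33))
y((6 + 2)*1)/540 = sqrt(33)/540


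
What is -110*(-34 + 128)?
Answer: -10340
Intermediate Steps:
-110*(-34 + 128) = -110*94 = -10340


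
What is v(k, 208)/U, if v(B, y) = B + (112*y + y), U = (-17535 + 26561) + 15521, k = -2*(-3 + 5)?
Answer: 23500/24547 ≈ 0.95735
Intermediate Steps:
k = -4 (k = -2*2 = -4)
U = 24547 (U = 9026 + 15521 = 24547)
v(B, y) = B + 113*y
v(k, 208)/U = (-4 + 113*208)/24547 = (-4 + 23504)*(1/24547) = 23500*(1/24547) = 23500/24547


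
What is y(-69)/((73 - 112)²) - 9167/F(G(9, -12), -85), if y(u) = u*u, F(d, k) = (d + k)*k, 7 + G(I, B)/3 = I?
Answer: 2003012/1134835 ≈ 1.7650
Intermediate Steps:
G(I, B) = -21 + 3*I
F(d, k) = k*(d + k)
y(u) = u²
y(-69)/((73 - 112)²) - 9167/F(G(9, -12), -85) = (-69)²/((73 - 112)²) - 9167*(-1/(85*((-21 + 3*9) - 85))) = 4761/((-39)²) - 9167*(-1/(85*((-21 + 27) - 85))) = 4761/1521 - 9167*(-1/(85*(6 - 85))) = 4761*(1/1521) - 9167/((-85*(-79))) = 529/169 - 9167/6715 = 2003012/1134835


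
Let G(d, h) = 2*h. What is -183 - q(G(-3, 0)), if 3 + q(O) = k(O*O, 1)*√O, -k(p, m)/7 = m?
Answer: -180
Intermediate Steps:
k(p, m) = -7*m
q(O) = -3 - 7*√O (q(O) = -3 + (-7*1)*√O = -3 - 7*√O)
-183 - q(G(-3, 0)) = -183 - (-3 - 7*√(2*0)) = -183 - (-3 - 7*√0) = -183 - (-3 - 7*0) = -183 - (-3 + 0) = -183 - 1*(-3) = -183 + 3 = -180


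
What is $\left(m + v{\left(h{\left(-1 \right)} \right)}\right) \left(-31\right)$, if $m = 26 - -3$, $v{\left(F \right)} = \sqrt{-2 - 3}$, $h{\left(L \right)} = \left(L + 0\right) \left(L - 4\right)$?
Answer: $-899 - 31 i \sqrt{5} \approx -899.0 - 69.318 i$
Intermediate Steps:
$h{\left(L \right)} = L \left(-4 + L\right)$
$v{\left(F \right)} = i \sqrt{5}$ ($v{\left(F \right)} = \sqrt{-5} = i \sqrt{5}$)
$m = 29$ ($m = 26 + 3 = 29$)
$\left(m + v{\left(h{\left(-1 \right)} \right)}\right) \left(-31\right) = \left(29 + i \sqrt{5}\right) \left(-31\right) = -899 - 31 i \sqrt{5}$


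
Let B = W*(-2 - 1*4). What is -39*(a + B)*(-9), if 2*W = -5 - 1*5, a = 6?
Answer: 12636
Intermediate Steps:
W = -5 (W = (-5 - 1*5)/2 = (-5 - 5)/2 = (1/2)*(-10) = -5)
B = 30 (B = -5*(-2 - 1*4) = -5*(-2 - 4) = -5*(-6) = 30)
-39*(a + B)*(-9) = -39*(6 + 30)*(-9) = -39*36*(-9) = -1404*(-9) = 12636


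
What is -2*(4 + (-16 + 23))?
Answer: -22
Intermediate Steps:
-2*(4 + (-16 + 23)) = -2*(4 + 7) = -2*11 = -22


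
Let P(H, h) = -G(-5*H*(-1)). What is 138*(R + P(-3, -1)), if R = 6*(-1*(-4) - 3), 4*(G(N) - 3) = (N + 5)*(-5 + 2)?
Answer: -621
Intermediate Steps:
G(N) = -¾ - 3*N/4 (G(N) = 3 + ((N + 5)*(-5 + 2))/4 = 3 + ((5 + N)*(-3))/4 = 3 + (-15 - 3*N)/4 = 3 + (-15/4 - 3*N/4) = -¾ - 3*N/4)
P(H, h) = ¾ + 15*H/4 (P(H, h) = -(-¾ - 3*(-5*H)*(-1)/4) = -(-¾ - 15*H/4) = ¾ + 15*H/4)
R = 6 (R = 6*(4 - 3) = 6*1 = 6)
138*(R + P(-3, -1)) = 138*(6 + (¾ + (15/4)*(-3))) = 138*(6 + (¾ - 45/4)) = 138*(6 - 21/2) = 138*(-9/2) = -621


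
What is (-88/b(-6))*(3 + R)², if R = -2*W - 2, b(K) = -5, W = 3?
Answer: 440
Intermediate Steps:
R = -8 (R = -2*3 - 2 = -6 - 2 = -8)
(-88/b(-6))*(3 + R)² = (-88/(-5))*(3 - 8)² = -⅕*(-88)*(-5)² = (88/5)*25 = 440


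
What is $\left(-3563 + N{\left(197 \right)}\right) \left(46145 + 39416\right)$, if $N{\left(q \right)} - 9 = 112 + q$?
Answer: $-277645445$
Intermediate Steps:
$N{\left(q \right)} = 121 + q$ ($N{\left(q \right)} = 9 + \left(112 + q\right) = 121 + q$)
$\left(-3563 + N{\left(197 \right)}\right) \left(46145 + 39416\right) = \left(-3563 + \left(121 + 197\right)\right) \left(46145 + 39416\right) = \left(-3563 + 318\right) 85561 = \left(-3245\right) 85561 = -277645445$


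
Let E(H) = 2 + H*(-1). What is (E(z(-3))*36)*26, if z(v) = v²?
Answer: -6552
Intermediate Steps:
E(H) = 2 - H
(E(z(-3))*36)*26 = ((2 - 1*(-3)²)*36)*26 = ((2 - 1*9)*36)*26 = ((2 - 9)*36)*26 = -7*36*26 = -252*26 = -6552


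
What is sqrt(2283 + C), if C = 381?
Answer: 6*sqrt(74) ≈ 51.614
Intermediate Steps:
sqrt(2283 + C) = sqrt(2283 + 381) = sqrt(2664) = 6*sqrt(74)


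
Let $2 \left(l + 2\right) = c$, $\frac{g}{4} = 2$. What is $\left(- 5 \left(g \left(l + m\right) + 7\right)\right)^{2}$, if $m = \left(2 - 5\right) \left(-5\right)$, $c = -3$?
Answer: $245025$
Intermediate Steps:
$g = 8$ ($g = 4 \cdot 2 = 8$)
$l = - \frac{7}{2}$ ($l = -2 + \frac{1}{2} \left(-3\right) = -2 - \frac{3}{2} = - \frac{7}{2} \approx -3.5$)
$m = 15$ ($m = \left(-3\right) \left(-5\right) = 15$)
$\left(- 5 \left(g \left(l + m\right) + 7\right)\right)^{2} = \left(- 5 \left(8 \left(- \frac{7}{2} + 15\right) + 7\right)\right)^{2} = \left(- 5 \left(8 \cdot \frac{23}{2} + 7\right)\right)^{2} = \left(- 5 \left(92 + 7\right)\right)^{2} = \left(\left(-5\right) 99\right)^{2} = \left(-495\right)^{2} = 245025$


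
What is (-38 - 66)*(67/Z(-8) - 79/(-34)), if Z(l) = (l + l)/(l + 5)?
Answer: -52637/34 ≈ -1548.1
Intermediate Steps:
Z(l) = 2*l/(5 + l) (Z(l) = (2*l)/(5 + l) = 2*l/(5 + l))
(-38 - 66)*(67/Z(-8) - 79/(-34)) = (-38 - 66)*(67/((2*(-8)/(5 - 8))) - 79/(-34)) = -104*(67/((2*(-8)/(-3))) - 79*(-1/34)) = -104*(67/((2*(-8)*(-1/3))) + 79/34) = -104*(67/(16/3) + 79/34) = -104*(67*(3/16) + 79/34) = -104*(201/16 + 79/34) = -104*4049/272 = -52637/34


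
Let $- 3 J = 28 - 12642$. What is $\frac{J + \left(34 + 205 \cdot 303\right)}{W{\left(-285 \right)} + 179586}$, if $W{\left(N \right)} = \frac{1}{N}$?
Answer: $\frac{18910795}{51182009} \approx 0.36948$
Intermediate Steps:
$J = \frac{12614}{3}$ ($J = - \frac{28 - 12642}{3} = \left(- \frac{1}{3}\right) \left(-12614\right) = \frac{12614}{3} \approx 4204.7$)
$\frac{J + \left(34 + 205 \cdot 303\right)}{W{\left(-285 \right)} + 179586} = \frac{\frac{12614}{3} + \left(34 + 205 \cdot 303\right)}{\frac{1}{-285} + 179586} = \frac{\frac{12614}{3} + \left(34 + 62115\right)}{- \frac{1}{285} + 179586} = \frac{\frac{12614}{3} + 62149}{\frac{51182009}{285}} = \frac{199061}{3} \cdot \frac{285}{51182009} = \frac{18910795}{51182009}$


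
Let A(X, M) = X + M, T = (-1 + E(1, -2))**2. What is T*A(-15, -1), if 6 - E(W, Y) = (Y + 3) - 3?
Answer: -784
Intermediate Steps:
E(W, Y) = 6 - Y (E(W, Y) = 6 - ((Y + 3) - 3) = 6 - ((3 + Y) - 3) = 6 - Y)
T = 49 (T = (-1 + (6 - 1*(-2)))**2 = (-1 + (6 + 2))**2 = (-1 + 8)**2 = 7**2 = 49)
A(X, M) = M + X
T*A(-15, -1) = 49*(-1 - 15) = 49*(-16) = -784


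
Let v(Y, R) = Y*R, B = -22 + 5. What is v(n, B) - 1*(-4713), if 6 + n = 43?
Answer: 4084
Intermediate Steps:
n = 37 (n = -6 + 43 = 37)
B = -17
v(Y, R) = R*Y
v(n, B) - 1*(-4713) = -17*37 - 1*(-4713) = -629 + 4713 = 4084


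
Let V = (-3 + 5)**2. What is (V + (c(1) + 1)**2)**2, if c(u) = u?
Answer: 64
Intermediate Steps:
V = 4 (V = 2**2 = 4)
(V + (c(1) + 1)**2)**2 = (4 + (1 + 1)**2)**2 = (4 + 2**2)**2 = (4 + 4)**2 = 8**2 = 64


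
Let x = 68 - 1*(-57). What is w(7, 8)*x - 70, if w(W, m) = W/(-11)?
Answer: -1645/11 ≈ -149.55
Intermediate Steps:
w(W, m) = -W/11 (w(W, m) = W*(-1/11) = -W/11)
x = 125 (x = 68 + 57 = 125)
w(7, 8)*x - 70 = -1/11*7*125 - 70 = -7/11*125 - 70 = -875/11 - 70 = -1645/11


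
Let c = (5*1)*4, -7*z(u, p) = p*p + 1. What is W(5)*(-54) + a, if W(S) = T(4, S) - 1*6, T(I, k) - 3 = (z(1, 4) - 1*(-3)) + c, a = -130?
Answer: -7552/7 ≈ -1078.9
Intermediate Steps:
z(u, p) = -⅐ - p²/7 (z(u, p) = -(p*p + 1)/7 = -(p² + 1)/7 = -(1 + p²)/7 = -⅐ - p²/7)
c = 20 (c = 5*4 = 20)
T(I, k) = 165/7 (T(I, k) = 3 + (((-⅐ - ⅐*4²) - 1*(-3)) + 20) = 3 + (((-⅐ - ⅐*16) + 3) + 20) = 3 + (((-⅐ - 16/7) + 3) + 20) = 3 + ((-17/7 + 3) + 20) = 3 + (4/7 + 20) = 3 + 144/7 = 165/7)
W(S) = 123/7 (W(S) = 165/7 - 1*6 = 165/7 - 6 = 123/7)
W(5)*(-54) + a = (123/7)*(-54) - 130 = -6642/7 - 130 = -7552/7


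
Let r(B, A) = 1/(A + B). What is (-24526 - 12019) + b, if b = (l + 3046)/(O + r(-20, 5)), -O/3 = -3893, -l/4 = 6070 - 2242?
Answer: -3201141635/87592 ≈ -36546.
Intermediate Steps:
l = -15312 (l = -4*(6070 - 2242) = -4*3828 = -15312)
O = 11679 (O = -3*(-3893) = 11679)
b = -91995/87592 (b = (-15312 + 3046)/(11679 + 1/(5 - 20)) = -12266/(11679 + 1/(-15)) = -12266/(11679 - 1/15) = -12266/175184/15 = -12266*15/175184 = -91995/87592 ≈ -1.0503)
(-24526 - 12019) + b = (-24526 - 12019) - 91995/87592 = -36545 - 91995/87592 = -3201141635/87592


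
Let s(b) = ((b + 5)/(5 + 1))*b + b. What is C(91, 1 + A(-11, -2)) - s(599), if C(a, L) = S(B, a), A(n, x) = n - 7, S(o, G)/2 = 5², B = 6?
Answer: -182545/3 ≈ -60848.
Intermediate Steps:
S(o, G) = 50 (S(o, G) = 2*5² = 2*25 = 50)
A(n, x) = -7 + n
C(a, L) = 50
s(b) = b + b*(⅚ + b/6) (s(b) = ((5 + b)/6)*b + b = ((5 + b)*(⅙))*b + b = (⅚ + b/6)*b + b = b*(⅚ + b/6) + b = b + b*(⅚ + b/6))
C(91, 1 + A(-11, -2)) - s(599) = 50 - 599*(11 + 599)/6 = 50 - 599*610/6 = 50 - 1*182695/3 = 50 - 182695/3 = -182545/3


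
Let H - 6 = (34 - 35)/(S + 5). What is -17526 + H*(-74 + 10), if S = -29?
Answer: -53738/3 ≈ -17913.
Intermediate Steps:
H = 145/24 (H = 6 + (34 - 35)/(-29 + 5) = 6 - 1/(-24) = 6 - 1*(-1/24) = 6 + 1/24 = 145/24 ≈ 6.0417)
-17526 + H*(-74 + 10) = -17526 + 145*(-74 + 10)/24 = -17526 + (145/24)*(-64) = -17526 - 1160/3 = -53738/3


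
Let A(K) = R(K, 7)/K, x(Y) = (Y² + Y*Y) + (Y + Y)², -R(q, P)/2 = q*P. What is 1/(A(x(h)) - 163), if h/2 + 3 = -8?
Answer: -1/177 ≈ -0.0056497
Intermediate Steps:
h = -22 (h = -6 + 2*(-8) = -6 - 16 = -22)
R(q, P) = -2*P*q (R(q, P) = -2*q*P = -2*P*q)
x(Y) = 6*Y² (x(Y) = (Y² + Y²) + (2*Y)² = 2*Y² + 4*Y² = 6*Y²)
A(K) = -14 (A(K) = (-2*7*K)/K = (-14*K)/K = -14)
1/(A(x(h)) - 163) = 1/(-14 - 163) = 1/(-177) = -1/177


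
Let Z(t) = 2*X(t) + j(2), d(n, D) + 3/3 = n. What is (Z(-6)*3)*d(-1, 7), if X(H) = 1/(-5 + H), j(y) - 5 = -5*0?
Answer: -318/11 ≈ -28.909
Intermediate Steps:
j(y) = 5 (j(y) = 5 - 5*0 = 5 + 0 = 5)
d(n, D) = -1 + n
Z(t) = 5 + 2/(-5 + t) (Z(t) = 2/(-5 + t) + 5 = 5 + 2/(-5 + t))
(Z(-6)*3)*d(-1, 7) = (((-23 + 5*(-6))/(-5 - 6))*3)*(-1 - 1) = (((-23 - 30)/(-11))*3)*(-2) = (-1/11*(-53)*3)*(-2) = ((53/11)*3)*(-2) = (159/11)*(-2) = -318/11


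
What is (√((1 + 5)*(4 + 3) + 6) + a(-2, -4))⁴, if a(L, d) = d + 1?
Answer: 4977 - 2736*√3 ≈ 238.11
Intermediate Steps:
a(L, d) = 1 + d
(√((1 + 5)*(4 + 3) + 6) + a(-2, -4))⁴ = (√((1 + 5)*(4 + 3) + 6) + (1 - 4))⁴ = (√(6*7 + 6) - 3)⁴ = (√(42 + 6) - 3)⁴ = (√48 - 3)⁴ = (4*√3 - 3)⁴ = (-3 + 4*√3)⁴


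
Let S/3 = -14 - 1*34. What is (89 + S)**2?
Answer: 3025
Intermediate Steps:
S = -144 (S = 3*(-14 - 1*34) = 3*(-14 - 34) = 3*(-48) = -144)
(89 + S)**2 = (89 - 144)**2 = (-55)**2 = 3025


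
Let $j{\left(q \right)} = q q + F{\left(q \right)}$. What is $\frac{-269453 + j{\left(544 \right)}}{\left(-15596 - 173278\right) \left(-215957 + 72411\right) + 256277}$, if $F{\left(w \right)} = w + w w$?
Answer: $\frac{322963}{27112363481} \approx 1.1912 \cdot 10^{-5}$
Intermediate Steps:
$F{\left(w \right)} = w + w^{2}$
$j{\left(q \right)} = q^{2} + q \left(1 + q\right)$ ($j{\left(q \right)} = q q + q \left(1 + q\right) = q^{2} + q \left(1 + q\right)$)
$\frac{-269453 + j{\left(544 \right)}}{\left(-15596 - 173278\right) \left(-215957 + 72411\right) + 256277} = \frac{-269453 + 544 \left(1 + 2 \cdot 544\right)}{\left(-15596 - 173278\right) \left(-215957 + 72411\right) + 256277} = \frac{-269453 + 544 \left(1 + 1088\right)}{\left(-188874\right) \left(-143546\right) + 256277} = \frac{-269453 + 544 \cdot 1089}{27112107204 + 256277} = \frac{-269453 + 592416}{27112363481} = 322963 \cdot \frac{1}{27112363481} = \frac{322963}{27112363481}$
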